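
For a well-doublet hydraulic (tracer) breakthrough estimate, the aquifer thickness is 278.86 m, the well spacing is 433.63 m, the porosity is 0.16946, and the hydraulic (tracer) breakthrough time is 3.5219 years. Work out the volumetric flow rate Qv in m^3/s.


Qv = pi*hr*phi*L^2 / (3*t_bt*365.25*86400)
Qv = pi*278.86*0.16946*433.63^2 / (3*3.5219*365.25*86400)
Qv = 0.083722 m^3/s


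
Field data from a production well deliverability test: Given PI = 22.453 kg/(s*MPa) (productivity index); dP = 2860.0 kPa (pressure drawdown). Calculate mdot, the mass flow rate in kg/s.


mdot = PI * dP / 1000
mdot = 22.453 * 2860.0 / 1000
mdot = 64.216 kg/s


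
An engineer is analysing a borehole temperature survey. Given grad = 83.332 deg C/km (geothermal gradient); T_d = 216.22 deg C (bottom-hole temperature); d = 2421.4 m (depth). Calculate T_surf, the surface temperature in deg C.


T_surf = T_d - grad * d / 1000
T_surf = 216.22 - 83.332 * 2421.4 / 1000
T_surf = 14.440 deg C


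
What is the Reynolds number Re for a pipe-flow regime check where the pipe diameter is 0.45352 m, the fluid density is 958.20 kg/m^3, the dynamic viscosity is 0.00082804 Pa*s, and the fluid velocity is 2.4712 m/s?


Re = rho * vel * D / mu
Re = 958.20 * 2.4712 * 0.45352 / 0.00082804
Re = 1.2969e+06


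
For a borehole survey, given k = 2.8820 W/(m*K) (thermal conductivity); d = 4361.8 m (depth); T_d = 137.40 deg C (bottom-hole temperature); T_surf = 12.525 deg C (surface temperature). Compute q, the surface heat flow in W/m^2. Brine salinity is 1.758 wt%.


Step 1: grad = (T_d - T_surf)/d * 1000 = (137.4 - 12.525)/4361.8 * 1000 = 28.62924 deg C/km
Step 2: q = k * grad / 1000 = 2.882 * 28.62924 / 1000 = 0.082509 W/m^2
q = 0.082509 W/m^2


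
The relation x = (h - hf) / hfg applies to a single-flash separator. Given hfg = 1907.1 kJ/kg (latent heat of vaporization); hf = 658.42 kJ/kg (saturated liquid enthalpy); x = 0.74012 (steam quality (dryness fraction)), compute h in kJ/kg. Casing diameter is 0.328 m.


h = hf + x * hfg
h = 658.42 + 0.74012 * 1907.1
h = 2069.9 kJ/kg


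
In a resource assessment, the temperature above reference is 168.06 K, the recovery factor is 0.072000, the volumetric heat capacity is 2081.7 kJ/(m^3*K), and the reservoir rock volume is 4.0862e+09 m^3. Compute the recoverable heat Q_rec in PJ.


Step 1: Q_s = Vr*rhoc*dT/1e12 = 4.0862e+09*2081.7*168.06/1e12 = 1429.559 PJ
Step 2: Q_rec = Q_s * RF = 1429.559 * 0.072 = 102.93 PJ
Q_rec = 102.93 PJ


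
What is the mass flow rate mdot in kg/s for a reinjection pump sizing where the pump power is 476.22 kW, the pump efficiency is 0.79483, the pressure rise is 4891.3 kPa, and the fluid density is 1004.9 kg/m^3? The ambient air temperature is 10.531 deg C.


mdot = P_pump * rho * eta / dP
mdot = 476.22 * 1004.9 * 0.79483 / 4891.3
mdot = 77.764 kg/s


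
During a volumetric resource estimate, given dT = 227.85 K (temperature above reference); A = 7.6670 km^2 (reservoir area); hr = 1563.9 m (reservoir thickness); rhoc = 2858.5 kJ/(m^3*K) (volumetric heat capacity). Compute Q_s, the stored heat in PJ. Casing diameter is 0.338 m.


Step 1: Vr = A*1e6*hr = 7.667*1e6*1563.9 = 1.199042e+10 m^3
Step 2: Q_s = Vr*rhoc*dT/1e12 = 1.199042e+10*2858.5*227.85/1e12 = 7809.5 PJ
Q_s = 7809.5 PJ


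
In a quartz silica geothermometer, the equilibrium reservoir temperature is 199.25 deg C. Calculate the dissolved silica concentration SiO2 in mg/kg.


SiO2 = 10^(5.19 - 1309/(T_eq + 273.15))
SiO2 = 10^(5.19 - 1309/(199.25 + 273.15))
SiO2 = 262.45 mg/kg


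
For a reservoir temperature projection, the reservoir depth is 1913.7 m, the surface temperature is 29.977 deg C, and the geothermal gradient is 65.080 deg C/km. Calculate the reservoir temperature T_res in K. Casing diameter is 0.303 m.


T_res = T_surf + grad * d / 1000
T_res = 29.977 + 65.080 * 1913.7 / 1000
T_res = 154.5206 deg C
Convert to K: 154.5206 + 273.15 = 427.67 K
T_res = 427.67 K


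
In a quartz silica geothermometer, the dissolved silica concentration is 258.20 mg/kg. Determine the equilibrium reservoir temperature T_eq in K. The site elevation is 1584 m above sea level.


T_eq = 1309 / (5.19 - log10(SiO2)) - 273.15
T_eq = 1309 / (5.19 - log10(258.20)) - 273.15
T_eq = 198.0449 deg C
Convert to K: 198.0449 + 273.15 = 471.19 K
T_eq = 471.19 K


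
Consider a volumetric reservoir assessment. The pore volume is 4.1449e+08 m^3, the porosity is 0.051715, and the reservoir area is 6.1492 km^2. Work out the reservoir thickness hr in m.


hr = Vp / (A * 1e6 * phi)
hr = 4.1449e+08 / (6.1492 * 1e6 * 0.051715)
hr = 1303.4 m


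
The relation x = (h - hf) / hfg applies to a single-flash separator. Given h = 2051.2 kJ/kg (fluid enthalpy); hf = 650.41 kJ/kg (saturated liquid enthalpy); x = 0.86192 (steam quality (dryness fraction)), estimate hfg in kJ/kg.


hfg = (h - hf) / x
hfg = (2051.2 - 650.41) / 0.86192
hfg = 1625.2 kJ/kg


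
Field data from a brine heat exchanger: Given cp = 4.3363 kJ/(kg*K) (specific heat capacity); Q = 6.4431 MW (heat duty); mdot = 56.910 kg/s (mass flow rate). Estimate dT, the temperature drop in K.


dT = Q * 1000 / (mdot * cp)
dT = 6.4431 * 1000 / (56.910 * 4.3363)
dT = 26.109 K


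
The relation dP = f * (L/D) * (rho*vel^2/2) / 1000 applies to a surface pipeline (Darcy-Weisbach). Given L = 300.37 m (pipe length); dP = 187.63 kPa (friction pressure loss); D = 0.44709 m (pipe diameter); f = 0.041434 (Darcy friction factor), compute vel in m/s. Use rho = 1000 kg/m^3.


vel = sqrt(dP*1000*2*D / (f*L*rho))
vel = sqrt(187.63*1000*2*0.44709 / (0.041434*300.37*1000))
vel = 3.6716 m/s


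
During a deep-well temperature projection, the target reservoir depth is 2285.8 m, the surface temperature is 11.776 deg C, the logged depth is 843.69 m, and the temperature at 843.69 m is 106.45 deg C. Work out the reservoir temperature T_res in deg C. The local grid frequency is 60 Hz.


Step 1: grad = (T_d1 - T_surf)/d1 * 1000 = (106.45 - 11.776)/843.69 * 1000 = 112.2142 deg C/km
Step 2: T_res = T_surf + grad*d2/1000 = 11.776 + 112.2142*2285.8/1000 = 268.28 deg C
T_res = 268.28 deg C


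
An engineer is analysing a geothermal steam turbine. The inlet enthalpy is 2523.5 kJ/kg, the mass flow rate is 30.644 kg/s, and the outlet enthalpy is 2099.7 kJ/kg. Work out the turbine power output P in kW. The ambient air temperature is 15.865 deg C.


P = mdot * (h_in - h_out) / 1000
P = 30.644 * (2523.5 - 2099.7) / 1000
P = 12.98693 MW
Convert: 12.98693 MW * 1000.0 = 12987 kW
P = 12987 kW


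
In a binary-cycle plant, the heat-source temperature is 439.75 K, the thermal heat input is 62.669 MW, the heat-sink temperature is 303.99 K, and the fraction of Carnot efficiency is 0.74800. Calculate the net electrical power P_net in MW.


Step 1: eta = (1 - Tc/Th)*f = (1 - 303.99/439.75)*0.748 = 0.2309232
Step 2: P_net = eta * Q_in = 0.2309232 * 62.669 = 14.472 MW
P_net = 14.472 MW


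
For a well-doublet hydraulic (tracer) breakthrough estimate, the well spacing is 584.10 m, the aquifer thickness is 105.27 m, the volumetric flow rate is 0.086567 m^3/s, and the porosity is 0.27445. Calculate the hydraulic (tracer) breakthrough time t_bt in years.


t_bt = pi * hr * phi * L^2 / (3 * Qv) / (365.25*86400)
t_bt = pi * 105.27 * 0.27445 * 584.10^2 / (3 * 0.086567) / (365.25*86400)
t_bt = 3.7785 years


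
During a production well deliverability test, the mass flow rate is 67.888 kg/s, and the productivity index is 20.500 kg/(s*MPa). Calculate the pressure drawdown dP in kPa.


dP = mdot * 1000 / PI
dP = 67.888 * 1000 / 20.500
dP = 3311.6 kPa


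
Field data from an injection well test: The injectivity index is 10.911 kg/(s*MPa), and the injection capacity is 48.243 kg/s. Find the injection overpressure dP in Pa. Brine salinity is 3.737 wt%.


dP = mdot * 1000 / II
dP = 48.243 * 1000 / 10.911
dP = 4421.501 kPa
Convert: 4421.501 kPa * 1000.0 = 4.4215e+06 Pa
dP = 4.4215e+06 Pa


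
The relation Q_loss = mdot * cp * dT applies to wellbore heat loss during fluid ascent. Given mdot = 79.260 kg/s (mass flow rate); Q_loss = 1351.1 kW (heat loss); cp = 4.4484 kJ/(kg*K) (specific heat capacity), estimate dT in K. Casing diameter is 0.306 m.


dT = Q_loss / (mdot * cp)
dT = 1351.1 / (79.260 * 4.4484)
dT = 3.8320 K


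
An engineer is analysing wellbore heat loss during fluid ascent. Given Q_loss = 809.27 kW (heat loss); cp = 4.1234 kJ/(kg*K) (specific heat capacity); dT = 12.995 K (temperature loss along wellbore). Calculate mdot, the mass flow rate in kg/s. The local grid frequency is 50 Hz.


mdot = Q_loss / (cp * dT)
mdot = 809.27 / (4.1234 * 12.995)
mdot = 15.103 kg/s


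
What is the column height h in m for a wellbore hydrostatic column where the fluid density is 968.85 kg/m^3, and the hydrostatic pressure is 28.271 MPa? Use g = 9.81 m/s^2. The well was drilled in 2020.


h = P * 1e6 / (g * rho)
h = 28.271 * 1e6 / (9.81 * 968.85)
h = 2974.5 m


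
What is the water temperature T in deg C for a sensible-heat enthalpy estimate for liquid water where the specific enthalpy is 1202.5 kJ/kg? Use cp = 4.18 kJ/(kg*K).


T = h / cp
T = 1202.5 / 4.18
T = 287.68 deg C


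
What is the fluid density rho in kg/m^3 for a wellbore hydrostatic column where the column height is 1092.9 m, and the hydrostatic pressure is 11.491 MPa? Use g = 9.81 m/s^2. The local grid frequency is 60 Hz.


rho = P * 1e6 / (g * h)
rho = 11.491 * 1e6 / (9.81 * 1092.9)
rho = 1071.8 kg/m^3


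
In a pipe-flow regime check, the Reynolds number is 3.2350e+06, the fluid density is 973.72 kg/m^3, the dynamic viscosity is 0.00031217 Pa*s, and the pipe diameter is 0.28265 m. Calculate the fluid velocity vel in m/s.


vel = Re * mu / (rho * D)
vel = 3.2350e+06 * 0.00031217 / (973.72 * 0.28265)
vel = 3.6693 m/s


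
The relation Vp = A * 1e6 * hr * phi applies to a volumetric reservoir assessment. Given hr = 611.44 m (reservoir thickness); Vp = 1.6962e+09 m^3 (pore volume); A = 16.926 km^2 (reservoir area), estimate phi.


phi = Vp / (A * 1e6 * hr)
phi = 1.6962e+09 / (16.926 * 1e6 * 611.44)
phi = 0.16390


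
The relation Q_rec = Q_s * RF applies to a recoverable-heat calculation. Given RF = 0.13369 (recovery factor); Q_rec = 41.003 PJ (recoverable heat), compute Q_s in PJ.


Q_s = Q_rec / RF
Q_s = 41.003 / 0.13369
Q_s = 306.70 PJ


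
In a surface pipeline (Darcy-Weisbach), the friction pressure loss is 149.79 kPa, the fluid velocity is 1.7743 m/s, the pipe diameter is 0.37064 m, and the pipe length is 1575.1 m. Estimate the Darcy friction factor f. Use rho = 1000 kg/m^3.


f = dP*1000 / ((L/D)*(rho*vel^2/2))
f = 149.79*1000 / ((1575.1/0.37064)*(1000*1.7743^2/2))
f = 0.022393


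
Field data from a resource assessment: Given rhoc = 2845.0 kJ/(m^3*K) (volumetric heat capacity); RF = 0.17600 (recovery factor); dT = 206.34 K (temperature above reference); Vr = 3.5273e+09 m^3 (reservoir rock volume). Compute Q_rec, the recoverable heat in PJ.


Step 1: Q_s = Vr*rhoc*dT/1e12 = 3.5273e+09*2845.0*206.34/1e12 = 2070.657 PJ
Step 2: Q_rec = Q_s * RF = 2070.657 * 0.176 = 364.44 PJ
Q_rec = 364.44 PJ


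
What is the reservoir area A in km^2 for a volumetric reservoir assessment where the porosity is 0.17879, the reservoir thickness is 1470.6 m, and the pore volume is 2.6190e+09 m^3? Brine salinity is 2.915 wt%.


A = Vp / (1e6 * hr * phi)
A = 2.6190e+09 / (1e6 * 1470.6 * 0.17879)
A = 9.9609 km^2


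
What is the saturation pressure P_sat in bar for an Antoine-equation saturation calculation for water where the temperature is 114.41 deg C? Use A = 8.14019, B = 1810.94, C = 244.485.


P_sat = 10^(A - B/(C + T)) / 760 * 0.101325
P_sat = 10^(8.14019 - 1810.94/(244.485 + 114.41)) / 760 * 0.101325
P_sat = 0.1656594 MPa
Convert: 0.1656594 MPa * 10.0 = 1.6566 bar
P_sat = 1.6566 bar


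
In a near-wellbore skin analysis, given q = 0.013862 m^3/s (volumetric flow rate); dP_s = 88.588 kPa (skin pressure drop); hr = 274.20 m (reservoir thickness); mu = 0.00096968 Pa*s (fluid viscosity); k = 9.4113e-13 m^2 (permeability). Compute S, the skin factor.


S = dP_s * 1000 * 2*pi*k*hr / (q*mu)
S = 88.588 * 1000 * 2*pi*9.4113e-13*274.20 / (0.013862*0.00096968)
S = 10.686


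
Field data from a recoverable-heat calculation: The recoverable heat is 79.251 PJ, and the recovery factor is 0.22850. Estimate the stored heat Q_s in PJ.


Q_s = Q_rec / RF
Q_s = 79.251 / 0.22850
Q_s = 346.83 PJ


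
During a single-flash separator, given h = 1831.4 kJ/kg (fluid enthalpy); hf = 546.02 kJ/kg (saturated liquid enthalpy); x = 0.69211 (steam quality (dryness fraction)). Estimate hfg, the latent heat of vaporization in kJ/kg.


hfg = (h - hf) / x
hfg = (1831.4 - 546.02) / 0.69211
hfg = 1857.2 kJ/kg


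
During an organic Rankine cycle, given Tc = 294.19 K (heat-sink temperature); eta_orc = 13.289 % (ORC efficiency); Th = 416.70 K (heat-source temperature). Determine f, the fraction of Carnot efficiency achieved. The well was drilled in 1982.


f = (eta_orc/100) / (1 - Tc/Th)
f = (13.289/100) / (1 - 294.19/416.70)
f = 0.45201


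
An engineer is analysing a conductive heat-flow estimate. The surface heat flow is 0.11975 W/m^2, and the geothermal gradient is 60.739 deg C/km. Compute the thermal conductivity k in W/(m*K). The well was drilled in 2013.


k = q * 1000 / grad
k = 0.11975 * 1000 / 60.739
k = 1.9716 W/(m*K)


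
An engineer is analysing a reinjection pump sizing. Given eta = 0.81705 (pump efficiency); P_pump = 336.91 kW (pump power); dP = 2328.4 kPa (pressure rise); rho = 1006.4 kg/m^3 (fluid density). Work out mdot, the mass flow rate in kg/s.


mdot = P_pump * rho * eta / dP
mdot = 336.91 * 1006.4 * 0.81705 / 2328.4
mdot = 118.98 kg/s


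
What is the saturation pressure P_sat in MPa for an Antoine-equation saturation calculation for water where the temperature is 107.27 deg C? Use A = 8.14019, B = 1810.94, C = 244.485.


P_sat = 10^(A - B/(C + T)) / 760 * 0.101325
P_sat = 10^(8.14019 - 1810.94/(244.485 + 107.27)) / 760 * 0.101325
P_sat = 0.13086 MPa


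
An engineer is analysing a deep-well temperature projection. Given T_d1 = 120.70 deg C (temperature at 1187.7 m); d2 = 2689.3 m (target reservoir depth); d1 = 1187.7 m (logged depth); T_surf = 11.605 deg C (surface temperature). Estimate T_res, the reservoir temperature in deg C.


Step 1: grad = (T_d1 - T_surf)/d1 * 1000 = (120.7 - 11.605)/1187.7 * 1000 = 91.85400 deg C/km
Step 2: T_res = T_surf + grad*d2/1000 = 11.605 + 91.85400*2689.3/1000 = 258.63 deg C
T_res = 258.63 deg C


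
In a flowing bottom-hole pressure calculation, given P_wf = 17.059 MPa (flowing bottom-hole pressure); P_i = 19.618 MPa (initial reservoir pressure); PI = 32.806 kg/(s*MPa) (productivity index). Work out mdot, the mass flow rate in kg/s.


mdot = (P_i - P_wf) * PI
mdot = (19.618 - 17.059) * 32.806
mdot = 83.951 kg/s


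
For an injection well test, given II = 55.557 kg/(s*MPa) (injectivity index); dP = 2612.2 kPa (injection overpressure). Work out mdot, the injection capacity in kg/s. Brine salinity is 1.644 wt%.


mdot = II * dP / 1000
mdot = 55.557 * 2612.2 / 1000
mdot = 145.13 kg/s


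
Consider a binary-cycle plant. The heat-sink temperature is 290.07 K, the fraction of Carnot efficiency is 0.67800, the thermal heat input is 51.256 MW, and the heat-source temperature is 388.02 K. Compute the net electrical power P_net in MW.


Step 1: eta = (1 - Tc/Th)*f = (1 - 290.07/388.02)*0.678 = 0.1711512
Step 2: P_net = eta * Q_in = 0.1711512 * 51.256 = 8.7725 MW
P_net = 8.7725 MW


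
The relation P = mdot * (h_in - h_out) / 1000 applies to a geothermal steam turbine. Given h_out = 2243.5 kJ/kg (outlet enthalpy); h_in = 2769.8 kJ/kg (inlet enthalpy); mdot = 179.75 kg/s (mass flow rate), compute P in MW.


P = mdot * (h_in - h_out) / 1000
P = 179.75 * (2769.8 - 2243.5) / 1000
P = 94.602 MW


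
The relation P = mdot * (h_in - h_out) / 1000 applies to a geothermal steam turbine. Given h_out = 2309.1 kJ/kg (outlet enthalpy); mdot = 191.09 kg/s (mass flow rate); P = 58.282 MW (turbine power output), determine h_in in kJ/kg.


h_in = h_out + P * 1000 / mdot
h_in = 2309.1 + 58.282 * 1000 / 191.09
h_in = 2614.1 kJ/kg


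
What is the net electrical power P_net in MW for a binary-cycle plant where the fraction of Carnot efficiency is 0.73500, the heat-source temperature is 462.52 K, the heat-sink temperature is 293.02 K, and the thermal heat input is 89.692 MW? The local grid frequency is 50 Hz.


Step 1: eta = (1 - Tc/Th)*f = (1 - 293.02/462.52)*0.735 = 0.2693559
Step 2: P_net = eta * Q_in = 0.2693559 * 89.692 = 24.159 MW
P_net = 24.159 MW


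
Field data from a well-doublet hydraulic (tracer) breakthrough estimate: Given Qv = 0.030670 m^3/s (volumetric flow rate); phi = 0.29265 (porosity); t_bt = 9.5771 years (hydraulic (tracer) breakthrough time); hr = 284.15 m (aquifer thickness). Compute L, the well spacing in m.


L = sqrt(t_bt*365.25*86400*3*Qv / (pi*hr*phi))
L = sqrt(9.5771*365.25*86400*3*0.030670 / (pi*284.15*0.29265))
L = 326.26 m


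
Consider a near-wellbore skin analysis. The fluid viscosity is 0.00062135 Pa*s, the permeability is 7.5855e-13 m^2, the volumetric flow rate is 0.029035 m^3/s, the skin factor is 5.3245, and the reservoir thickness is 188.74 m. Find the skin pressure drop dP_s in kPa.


dP_s = S * q * mu / (2*pi*k*hr) / 1000
dP_s = 5.3245 * 0.029035 * 0.00062135 / (2*pi*7.5855e-13*188.74) / 1000
dP_s = 106.78 kPa


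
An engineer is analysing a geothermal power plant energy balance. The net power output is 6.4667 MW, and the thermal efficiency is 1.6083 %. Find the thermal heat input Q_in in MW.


Q_in = W_net / (eta / 100)
Q_in = 6.4667 / (1.6083 / 100)
Q_in = 402.08 MW


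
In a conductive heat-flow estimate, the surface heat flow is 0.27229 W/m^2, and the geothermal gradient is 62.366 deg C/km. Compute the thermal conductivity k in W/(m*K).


k = q * 1000 / grad
k = 0.27229 * 1000 / 62.366
k = 4.3660 W/(m*K)


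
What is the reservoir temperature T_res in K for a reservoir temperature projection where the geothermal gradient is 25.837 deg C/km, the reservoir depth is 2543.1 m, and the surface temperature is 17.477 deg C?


T_res = T_surf + grad * d / 1000
T_res = 17.477 + 25.837 * 2543.1 / 1000
T_res = 83.18307 deg C
Convert to K: 83.18307 + 273.15 = 356.33 K
T_res = 356.33 K


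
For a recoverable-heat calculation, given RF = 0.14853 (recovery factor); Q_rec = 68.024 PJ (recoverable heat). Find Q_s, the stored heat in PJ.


Q_s = Q_rec / RF
Q_s = 68.024 / 0.14853
Q_s = 457.98 PJ


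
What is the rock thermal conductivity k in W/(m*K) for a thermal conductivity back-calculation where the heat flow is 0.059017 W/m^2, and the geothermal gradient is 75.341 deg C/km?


k = q / (grad / 1000)
k = 0.059017 / (75.341 / 1000)
k = 0.78333 W/(m*K)


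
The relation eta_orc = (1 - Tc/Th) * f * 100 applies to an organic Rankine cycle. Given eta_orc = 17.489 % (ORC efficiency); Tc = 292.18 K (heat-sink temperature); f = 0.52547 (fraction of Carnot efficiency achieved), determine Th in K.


Th = Tc / (1 - (eta_orc/100)/f)
Th = 292.18 / (1 - (17.489/100)/0.52547)
Th = 437.94 K


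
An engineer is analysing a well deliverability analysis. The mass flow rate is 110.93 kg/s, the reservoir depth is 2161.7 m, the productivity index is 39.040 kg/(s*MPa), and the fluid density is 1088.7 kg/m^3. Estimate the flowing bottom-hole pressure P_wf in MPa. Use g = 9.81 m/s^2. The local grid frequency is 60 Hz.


Step 1: P_i = rho*g*h/1e6 = 1088.7*9.81*2161.7/1e6 = 23.08727 MPa
Step 2: P_wf = P_i - mdot/PI = 23.08727 - 110.93/39.04 = 20.246 MPa
P_wf = 20.246 MPa


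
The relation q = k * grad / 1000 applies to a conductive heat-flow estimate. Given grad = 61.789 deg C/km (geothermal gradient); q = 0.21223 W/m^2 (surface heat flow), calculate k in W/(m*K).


k = q * 1000 / grad
k = 0.21223 * 1000 / 61.789
k = 3.4348 W/(m*K)


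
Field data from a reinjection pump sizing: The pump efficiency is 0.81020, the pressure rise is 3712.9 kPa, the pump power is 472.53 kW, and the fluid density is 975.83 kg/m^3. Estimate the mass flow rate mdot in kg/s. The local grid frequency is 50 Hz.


mdot = P_pump * rho * eta / dP
mdot = 472.53 * 975.83 * 0.81020 / 3712.9
mdot = 100.62 kg/s


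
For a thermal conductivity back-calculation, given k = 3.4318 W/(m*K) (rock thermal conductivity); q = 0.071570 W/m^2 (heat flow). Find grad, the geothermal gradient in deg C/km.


grad = q / k * 1000
grad = 0.071570 / 3.4318 * 1000
grad = 20.855 deg C/km


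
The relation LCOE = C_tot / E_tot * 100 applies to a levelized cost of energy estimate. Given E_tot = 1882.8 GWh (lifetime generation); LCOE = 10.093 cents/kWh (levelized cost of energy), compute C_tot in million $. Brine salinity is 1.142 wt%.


C_tot = LCOE / 100 * E_tot
C_tot = 10.093 / 100 * 1882.8
C_tot = 190.03 million $


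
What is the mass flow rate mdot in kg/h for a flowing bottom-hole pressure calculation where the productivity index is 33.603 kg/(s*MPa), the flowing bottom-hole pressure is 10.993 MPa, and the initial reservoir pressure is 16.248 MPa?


mdot = (P_i - P_wf) * PI
mdot = (16.248 - 10.993) * 33.603
mdot = 176.5838 kg/s
Convert: 176.5838 kg/s * 3600.0 = 6.3570e+05 kg/h
mdot = 6.3570e+05 kg/h


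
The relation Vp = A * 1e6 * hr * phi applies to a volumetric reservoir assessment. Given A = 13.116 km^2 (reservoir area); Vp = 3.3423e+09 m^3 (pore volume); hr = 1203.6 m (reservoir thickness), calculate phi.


phi = Vp / (A * 1e6 * hr)
phi = 3.3423e+09 / (13.116 * 1e6 * 1203.6)
phi = 0.21172


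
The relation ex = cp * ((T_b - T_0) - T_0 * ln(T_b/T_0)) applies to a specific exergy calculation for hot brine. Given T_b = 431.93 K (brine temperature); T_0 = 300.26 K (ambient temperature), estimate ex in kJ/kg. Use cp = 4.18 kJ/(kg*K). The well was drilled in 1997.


ex = cp * ((T_b - T_0) - T_0 * ln(T_b/T_0))
ex = 4.18 * ((431.93 - 300.26) - 300.26 * ln(431.93/300.26))
ex = 94.012 kJ/kg


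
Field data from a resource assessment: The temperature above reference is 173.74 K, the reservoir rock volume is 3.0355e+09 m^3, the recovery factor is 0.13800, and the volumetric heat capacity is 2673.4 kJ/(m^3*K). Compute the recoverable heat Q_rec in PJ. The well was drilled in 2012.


Step 1: Q_s = Vr*rhoc*dT/1e12 = 3.0355e+09*2673.4*173.74/1e12 = 1409.918 PJ
Step 2: Q_rec = Q_s * RF = 1409.918 * 0.138 = 194.57 PJ
Q_rec = 194.57 PJ


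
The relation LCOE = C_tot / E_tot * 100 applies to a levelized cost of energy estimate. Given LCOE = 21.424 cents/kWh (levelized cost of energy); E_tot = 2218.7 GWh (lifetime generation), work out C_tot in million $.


C_tot = LCOE / 100 * E_tot
C_tot = 21.424 / 100 * 2218.7
C_tot = 475.33 million $


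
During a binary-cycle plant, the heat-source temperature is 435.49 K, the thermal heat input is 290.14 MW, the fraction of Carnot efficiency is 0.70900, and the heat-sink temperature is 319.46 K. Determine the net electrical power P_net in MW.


Step 1: eta = (1 - Tc/Th)*f = (1 - 319.46/435.49)*0.709 = 0.1889028
Step 2: P_net = eta * Q_in = 0.1889028 * 290.14 = 54.808 MW
P_net = 54.808 MW


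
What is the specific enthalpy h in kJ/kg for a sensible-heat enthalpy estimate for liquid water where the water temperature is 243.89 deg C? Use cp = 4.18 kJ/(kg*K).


h = cp * T
h = 4.18 * 243.89
h = 1019.5 kJ/kg


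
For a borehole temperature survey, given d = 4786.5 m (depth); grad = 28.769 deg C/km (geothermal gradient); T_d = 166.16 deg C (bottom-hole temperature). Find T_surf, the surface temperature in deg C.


T_surf = T_d - grad * d / 1000
T_surf = 166.16 - 28.769 * 4786.5 / 1000
T_surf = 28.457 deg C


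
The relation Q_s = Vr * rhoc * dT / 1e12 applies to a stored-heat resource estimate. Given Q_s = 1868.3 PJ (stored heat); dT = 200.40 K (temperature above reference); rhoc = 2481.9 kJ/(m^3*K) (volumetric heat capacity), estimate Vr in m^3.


Vr = Q_s * 1e12 / (rhoc * dT)
Vr = 1868.3 * 1e12 / (2481.9 * 200.40)
Vr = 3.7563e+09 m^3


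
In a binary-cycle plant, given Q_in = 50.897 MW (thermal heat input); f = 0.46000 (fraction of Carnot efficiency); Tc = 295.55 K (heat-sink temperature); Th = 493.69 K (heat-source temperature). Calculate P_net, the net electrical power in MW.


Step 1: eta = (1 - Tc/Th)*f = (1 - 295.55/493.69)*0.46 = 0.1846187
Step 2: P_net = eta * Q_in = 0.1846187 * 50.897 = 9.3965 MW
P_net = 9.3965 MW


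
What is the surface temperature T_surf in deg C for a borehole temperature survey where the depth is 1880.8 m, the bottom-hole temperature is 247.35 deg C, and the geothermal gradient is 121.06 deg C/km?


T_surf = T_d - grad * d / 1000
T_surf = 247.35 - 121.06 * 1880.8 / 1000
T_surf = 19.660 deg C


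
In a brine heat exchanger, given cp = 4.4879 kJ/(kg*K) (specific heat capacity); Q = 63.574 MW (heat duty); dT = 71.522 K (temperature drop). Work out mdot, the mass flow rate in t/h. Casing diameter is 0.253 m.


mdot = Q * 1000 / (cp * dT)
mdot = 63.574 * 1000 / (4.4879 * 71.522)
mdot = 198.0600 kg/s
Convert: 198.0600 kg/s * 3.6 = 713.02 t/h
mdot = 713.02 t/h


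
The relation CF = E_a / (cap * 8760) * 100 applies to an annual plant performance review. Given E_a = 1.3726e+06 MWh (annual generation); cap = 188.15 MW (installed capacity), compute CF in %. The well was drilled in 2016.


CF = E_a / (cap * 8760) * 100
CF = 1.3726e+06 / (188.15 * 8760) * 100
CF = 83.279 %


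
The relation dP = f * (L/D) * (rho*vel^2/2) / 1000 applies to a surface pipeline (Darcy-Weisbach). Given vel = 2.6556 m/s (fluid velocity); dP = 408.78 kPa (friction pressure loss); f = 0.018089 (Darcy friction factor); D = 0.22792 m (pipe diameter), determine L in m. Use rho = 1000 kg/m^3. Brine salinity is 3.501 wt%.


L = dP*1000*D / (f*rho*vel^2/2)
L = 408.78*1000*0.22792 / (0.018089*1000*2.6556^2/2)
L = 1460.7 m


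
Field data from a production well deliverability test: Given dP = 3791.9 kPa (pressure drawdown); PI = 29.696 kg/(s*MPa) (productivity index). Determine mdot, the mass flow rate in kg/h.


mdot = PI * dP / 1000
mdot = 29.696 * 3791.9 / 1000
mdot = 112.6043 kg/s
Convert: 112.6043 kg/s * 3600.0 = 4.0538e+05 kg/h
mdot = 4.0538e+05 kg/h


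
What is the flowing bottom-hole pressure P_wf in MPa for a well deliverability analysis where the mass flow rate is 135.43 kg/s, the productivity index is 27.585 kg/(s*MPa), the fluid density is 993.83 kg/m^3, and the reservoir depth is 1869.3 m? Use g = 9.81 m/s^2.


Step 1: P_i = rho*g*h/1e6 = 993.83*9.81*1869.3/1e6 = 18.22469 MPa
Step 2: P_wf = P_i - mdot/PI = 18.22469 - 135.43/27.585 = 13.315 MPa
P_wf = 13.315 MPa


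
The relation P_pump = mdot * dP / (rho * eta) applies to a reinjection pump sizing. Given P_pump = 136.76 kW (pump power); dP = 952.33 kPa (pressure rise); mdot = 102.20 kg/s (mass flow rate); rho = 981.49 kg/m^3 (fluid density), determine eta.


eta = mdot * dP / (rho * P_pump)
eta = 102.20 * 952.33 / (981.49 * 136.76)
eta = 0.72509


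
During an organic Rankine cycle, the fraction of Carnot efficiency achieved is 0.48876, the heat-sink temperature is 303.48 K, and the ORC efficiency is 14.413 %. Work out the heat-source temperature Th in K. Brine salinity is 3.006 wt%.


Th = Tc / (1 - (eta_orc/100)/f)
Th = 303.48 / (1 - (14.413/100)/0.48876)
Th = 430.40 K


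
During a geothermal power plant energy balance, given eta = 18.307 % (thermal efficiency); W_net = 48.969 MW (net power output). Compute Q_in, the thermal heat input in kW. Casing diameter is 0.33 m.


Q_in = W_net / (eta / 100)
Q_in = 48.969 / (18.307 / 100)
Q_in = 267.4878 MW
Convert: 267.4878 MW * 1000.0 = 2.6749e+05 kW
Q_in = 2.6749e+05 kW


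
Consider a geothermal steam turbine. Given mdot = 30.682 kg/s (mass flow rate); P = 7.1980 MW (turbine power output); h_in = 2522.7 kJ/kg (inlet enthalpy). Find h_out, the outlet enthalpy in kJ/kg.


h_out = h_in - P * 1000 / mdot
h_out = 2522.7 - 7.1980 * 1000 / 30.682
h_out = 2288.1 kJ/kg


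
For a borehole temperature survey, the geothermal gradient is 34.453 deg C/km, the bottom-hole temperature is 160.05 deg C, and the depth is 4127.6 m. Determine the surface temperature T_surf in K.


T_surf = T_d - grad * d / 1000
T_surf = 160.05 - 34.453 * 4127.6 / 1000
T_surf = 17.84180 deg C
Convert to K: 17.84180 + 273.15 = 290.99 K
T_surf = 290.99 K


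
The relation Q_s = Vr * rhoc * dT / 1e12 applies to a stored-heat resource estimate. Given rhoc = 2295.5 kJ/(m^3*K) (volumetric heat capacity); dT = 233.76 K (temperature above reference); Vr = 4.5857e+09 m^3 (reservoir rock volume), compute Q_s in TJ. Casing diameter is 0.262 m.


Q_s = Vr * rhoc * dT / 1e12
Q_s = 4.5857e+09 * 2295.5 * 233.76 / 1e12
Q_s = 2460.669 PJ
Convert: 2460.669 PJ * 1000.0 = 2.4607e+06 TJ
Q_s = 2.4607e+06 TJ


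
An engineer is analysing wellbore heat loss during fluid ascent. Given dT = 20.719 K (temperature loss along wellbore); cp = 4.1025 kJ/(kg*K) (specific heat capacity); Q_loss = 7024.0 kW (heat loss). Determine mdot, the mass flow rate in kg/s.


mdot = Q_loss / (cp * dT)
mdot = 7024.0 / (4.1025 * 20.719)
mdot = 82.636 kg/s


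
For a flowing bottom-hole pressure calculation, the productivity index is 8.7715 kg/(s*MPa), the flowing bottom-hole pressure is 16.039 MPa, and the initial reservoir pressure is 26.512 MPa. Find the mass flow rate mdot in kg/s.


mdot = (P_i - P_wf) * PI
mdot = (26.512 - 16.039) * 8.7715
mdot = 91.864 kg/s


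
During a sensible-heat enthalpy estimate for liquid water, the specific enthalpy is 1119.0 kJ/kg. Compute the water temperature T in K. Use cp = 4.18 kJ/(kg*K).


T = h / cp
T = 1119.0 / 4.18
T = 267.7033 deg C
Convert to K: 267.7033 + 273.15 = 540.85 K
T = 540.85 K


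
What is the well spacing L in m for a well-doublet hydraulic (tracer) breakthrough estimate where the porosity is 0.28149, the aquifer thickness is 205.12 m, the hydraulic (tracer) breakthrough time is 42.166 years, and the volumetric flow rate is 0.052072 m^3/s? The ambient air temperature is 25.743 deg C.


L = sqrt(t_bt*365.25*86400*3*Qv / (pi*hr*phi))
L = sqrt(42.166*365.25*86400*3*0.052072 / (pi*205.12*0.28149))
L = 1070.5 m


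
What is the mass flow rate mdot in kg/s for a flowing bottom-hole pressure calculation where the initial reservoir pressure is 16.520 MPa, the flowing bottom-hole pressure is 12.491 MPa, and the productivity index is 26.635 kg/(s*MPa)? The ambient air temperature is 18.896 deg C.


mdot = (P_i - P_wf) * PI
mdot = (16.520 - 12.491) * 26.635
mdot = 107.31 kg/s


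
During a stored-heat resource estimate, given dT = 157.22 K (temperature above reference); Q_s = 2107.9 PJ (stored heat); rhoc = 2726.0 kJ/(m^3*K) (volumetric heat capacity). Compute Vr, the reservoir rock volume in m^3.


Vr = Q_s * 1e12 / (rhoc * dT)
Vr = 2107.9 * 1e12 / (2726.0 * 157.22)
Vr = 4.9183e+09 m^3


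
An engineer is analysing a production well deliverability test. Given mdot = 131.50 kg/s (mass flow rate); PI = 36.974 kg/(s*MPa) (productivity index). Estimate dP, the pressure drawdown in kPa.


dP = mdot * 1000 / PI
dP = 131.50 * 1000 / 36.974
dP = 3556.6 kPa


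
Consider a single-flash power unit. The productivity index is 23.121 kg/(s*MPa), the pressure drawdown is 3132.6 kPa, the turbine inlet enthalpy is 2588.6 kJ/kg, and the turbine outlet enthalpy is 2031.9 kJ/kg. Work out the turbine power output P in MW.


Step 1: mdot = PI * dP / 1000 = 23.121 * 3132.6 / 1000 = 72.42884 kg/s
Step 2: P = mdot*(h_in - h_out)/1000 = 72.42884*(2588.6 - 2031.9)/1000 = 40.321 MW
P = 40.321 MW


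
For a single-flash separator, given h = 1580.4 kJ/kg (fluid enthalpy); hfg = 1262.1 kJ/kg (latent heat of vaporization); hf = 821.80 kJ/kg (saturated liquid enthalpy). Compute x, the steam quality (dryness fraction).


x = (h - hf) / hfg
x = (1580.4 - 821.80) / 1262.1
x = 0.60106


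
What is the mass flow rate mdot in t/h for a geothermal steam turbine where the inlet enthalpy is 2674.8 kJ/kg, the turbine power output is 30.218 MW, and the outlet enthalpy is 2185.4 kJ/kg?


mdot = P * 1000 / (h_in - h_out)
mdot = 30.218 * 1000 / (2674.8 - 2185.4)
mdot = 61.74499 kg/s
Convert: 61.74499 kg/s * 3.6 = 222.28 t/h
mdot = 222.28 t/h


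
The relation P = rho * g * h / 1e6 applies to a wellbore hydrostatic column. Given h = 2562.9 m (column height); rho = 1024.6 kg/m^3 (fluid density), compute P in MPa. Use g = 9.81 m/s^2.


P = rho * g * h / 1e6
P = 1024.6 * 9.81 * 2562.9 / 1e6
P = 25.761 MPa


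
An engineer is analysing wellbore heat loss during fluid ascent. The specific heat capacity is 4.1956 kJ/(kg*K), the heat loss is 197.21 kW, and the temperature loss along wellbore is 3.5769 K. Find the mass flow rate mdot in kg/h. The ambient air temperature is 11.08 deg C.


mdot = Q_loss / (cp * dT)
mdot = 197.21 / (4.1956 * 3.5769)
mdot = 13.14099 kg/s
Convert: 13.14099 kg/s * 3600.0 = 47308 kg/h
mdot = 47308 kg/h


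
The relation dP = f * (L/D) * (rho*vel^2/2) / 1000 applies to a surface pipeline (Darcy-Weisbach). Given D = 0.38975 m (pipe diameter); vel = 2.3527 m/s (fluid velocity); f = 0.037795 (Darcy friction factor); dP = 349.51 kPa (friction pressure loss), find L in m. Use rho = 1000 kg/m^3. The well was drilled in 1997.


L = dP*1000*D / (f*rho*vel^2/2)
L = 349.51*1000*0.38975 / (0.037795*1000*2.3527^2/2)
L = 1302.3 m


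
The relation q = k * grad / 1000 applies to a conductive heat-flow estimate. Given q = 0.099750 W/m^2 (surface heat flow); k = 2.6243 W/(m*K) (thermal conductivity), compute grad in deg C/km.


grad = q * 1000 / k
grad = 0.099750 * 1000 / 2.6243
grad = 38.010 deg C/km


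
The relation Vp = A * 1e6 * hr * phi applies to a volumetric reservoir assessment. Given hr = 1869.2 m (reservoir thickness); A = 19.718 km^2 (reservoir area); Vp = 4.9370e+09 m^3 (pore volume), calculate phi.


phi = Vp / (A * 1e6 * hr)
phi = 4.9370e+09 / (19.718 * 1e6 * 1869.2)
phi = 0.13395


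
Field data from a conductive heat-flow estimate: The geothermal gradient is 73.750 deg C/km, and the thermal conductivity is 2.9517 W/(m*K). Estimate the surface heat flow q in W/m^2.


q = k * grad / 1000
q = 2.9517 * 73.750 / 1000
q = 0.21769 W/m^2


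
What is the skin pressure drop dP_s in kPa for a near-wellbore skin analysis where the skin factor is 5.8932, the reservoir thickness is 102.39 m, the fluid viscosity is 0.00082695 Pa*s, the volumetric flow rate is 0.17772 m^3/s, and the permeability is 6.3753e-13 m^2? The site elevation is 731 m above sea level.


dP_s = S * q * mu / (2*pi*k*hr) / 1000
dP_s = 5.8932 * 0.17772 * 0.00082695 / (2*pi*6.3753e-13*102.39) / 1000
dP_s = 2111.7 kPa


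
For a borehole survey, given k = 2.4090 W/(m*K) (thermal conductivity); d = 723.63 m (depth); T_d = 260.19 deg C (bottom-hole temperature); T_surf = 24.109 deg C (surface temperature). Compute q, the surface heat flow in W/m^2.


Step 1: grad = (T_d - T_surf)/d * 1000 = (260.19 - 24.109)/723.63 * 1000 = 326.2455 deg C/km
Step 2: q = k * grad / 1000 = 2.409 * 326.2455 / 1000 = 0.78593 W/m^2
q = 0.78593 W/m^2


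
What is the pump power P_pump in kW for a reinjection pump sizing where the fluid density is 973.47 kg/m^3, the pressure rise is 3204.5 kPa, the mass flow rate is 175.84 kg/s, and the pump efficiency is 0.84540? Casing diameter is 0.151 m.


P_pump = mdot * dP / (rho * eta)
P_pump = 175.84 * 3204.5 / (973.47 * 0.84540)
P_pump = 684.69 kW


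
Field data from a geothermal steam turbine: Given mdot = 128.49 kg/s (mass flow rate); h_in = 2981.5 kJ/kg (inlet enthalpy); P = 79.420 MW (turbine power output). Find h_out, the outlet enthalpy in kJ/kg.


h_out = h_in - P * 1000 / mdot
h_out = 2981.5 - 79.420 * 1000 / 128.49
h_out = 2363.4 kJ/kg


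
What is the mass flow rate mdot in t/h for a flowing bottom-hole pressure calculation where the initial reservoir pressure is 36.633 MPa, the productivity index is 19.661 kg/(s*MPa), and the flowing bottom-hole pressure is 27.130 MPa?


mdot = (P_i - P_wf) * PI
mdot = (36.633 - 27.130) * 19.661
mdot = 186.8385 kg/s
Convert: 186.8385 kg/s * 3.6 = 672.62 t/h
mdot = 672.62 t/h


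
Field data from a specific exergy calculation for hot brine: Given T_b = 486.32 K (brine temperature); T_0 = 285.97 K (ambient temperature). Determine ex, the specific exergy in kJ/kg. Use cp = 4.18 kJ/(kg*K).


ex = cp * ((T_b - T_0) - T_0 * ln(T_b/T_0))
ex = 4.18 * ((486.32 - 285.97) - 285.97 * ln(486.32/285.97))
ex = 202.75 kJ/kg


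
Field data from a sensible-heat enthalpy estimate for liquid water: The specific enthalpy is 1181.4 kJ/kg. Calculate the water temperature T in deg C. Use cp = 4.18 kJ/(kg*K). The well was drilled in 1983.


T = h / cp
T = 1181.4 / 4.18
T = 282.63 deg C


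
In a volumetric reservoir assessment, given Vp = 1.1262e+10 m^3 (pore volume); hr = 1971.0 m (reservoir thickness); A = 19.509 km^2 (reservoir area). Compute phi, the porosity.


phi = Vp / (A * 1e6 * hr)
phi = 1.1262e+10 / (19.509 * 1e6 * 1971.0)
phi = 0.29288


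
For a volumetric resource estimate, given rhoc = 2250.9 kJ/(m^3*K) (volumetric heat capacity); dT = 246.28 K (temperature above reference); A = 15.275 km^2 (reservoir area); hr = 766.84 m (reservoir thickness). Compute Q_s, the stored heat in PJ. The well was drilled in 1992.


Step 1: Vr = A*1e6*hr = 15.275*1e6*766.84 = 1.171348e+10 m^3
Step 2: Q_s = Vr*rhoc*dT/1e12 = 1.171348e+10*2250.9*246.28/1e12 = 6493.4 PJ
Q_s = 6493.4 PJ


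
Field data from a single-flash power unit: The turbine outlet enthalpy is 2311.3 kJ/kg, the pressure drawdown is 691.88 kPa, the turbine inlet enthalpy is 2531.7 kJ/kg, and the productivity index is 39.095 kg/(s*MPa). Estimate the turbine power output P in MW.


Step 1: mdot = PI * dP / 1000 = 39.095 * 691.88 / 1000 = 27.04905 kg/s
Step 2: P = mdot*(h_in - h_out)/1000 = 27.04905*(2531.7 - 2311.3)/1000 = 5.9616 MW
P = 5.9616 MW


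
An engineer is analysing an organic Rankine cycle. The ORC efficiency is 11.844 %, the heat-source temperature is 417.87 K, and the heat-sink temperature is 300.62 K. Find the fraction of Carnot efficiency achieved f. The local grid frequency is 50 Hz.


f = (eta_orc/100) / (1 - Tc/Th)
f = (11.844/100) / (1 - 300.62/417.87)
f = 0.42211


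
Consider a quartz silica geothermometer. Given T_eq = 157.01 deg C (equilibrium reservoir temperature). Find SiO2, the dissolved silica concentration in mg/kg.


SiO2 = 10^(5.19 - 1309/(T_eq + 273.15))
SiO2 = 10^(5.19 - 1309/(157.01 + 273.15))
SiO2 = 140.26 mg/kg


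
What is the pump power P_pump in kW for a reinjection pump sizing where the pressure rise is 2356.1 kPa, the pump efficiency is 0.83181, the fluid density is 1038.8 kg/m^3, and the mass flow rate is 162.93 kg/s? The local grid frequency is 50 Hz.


P_pump = mdot * dP / (rho * eta)
P_pump = 162.93 * 2356.1 / (1038.8 * 0.83181)
P_pump = 444.26 kW


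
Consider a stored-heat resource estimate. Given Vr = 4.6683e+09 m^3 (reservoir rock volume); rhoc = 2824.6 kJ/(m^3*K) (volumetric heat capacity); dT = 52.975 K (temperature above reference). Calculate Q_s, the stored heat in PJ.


Q_s = Vr * rhoc * dT / 1e12
Q_s = 4.6683e+09 * 2824.6 * 52.975 / 1e12
Q_s = 698.53 PJ


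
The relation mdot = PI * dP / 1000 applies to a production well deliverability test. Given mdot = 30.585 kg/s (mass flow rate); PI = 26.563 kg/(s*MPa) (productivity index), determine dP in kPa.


dP = mdot * 1000 / PI
dP = 30.585 * 1000 / 26.563
dP = 1151.4 kPa


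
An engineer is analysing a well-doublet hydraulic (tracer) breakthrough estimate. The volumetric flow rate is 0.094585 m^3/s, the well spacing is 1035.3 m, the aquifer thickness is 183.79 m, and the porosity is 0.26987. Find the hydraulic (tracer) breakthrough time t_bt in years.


t_bt = pi * hr * phi * L^2 / (3 * Qv) / (365.25*86400)
t_bt = pi * 183.79 * 0.26987 * 1035.3^2 / (3 * 0.094585) / (365.25*86400)
t_bt = 18.651 years


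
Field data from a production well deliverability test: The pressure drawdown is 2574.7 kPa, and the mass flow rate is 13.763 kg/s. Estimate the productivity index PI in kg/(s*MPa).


PI = mdot * 1000 / dP
PI = 13.763 * 1000 / 2574.7
PI = 5.3455 kg/(s*MPa)
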